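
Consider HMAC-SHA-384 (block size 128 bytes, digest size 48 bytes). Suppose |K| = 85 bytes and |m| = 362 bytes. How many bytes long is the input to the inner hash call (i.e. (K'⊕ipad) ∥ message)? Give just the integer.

490

Key is 85 ≤ 128 bytes, zero-padded: |K'| = 128.
Inner input = (K'⊕ipad) ∥ m → 128 + 362 = 490 bytes.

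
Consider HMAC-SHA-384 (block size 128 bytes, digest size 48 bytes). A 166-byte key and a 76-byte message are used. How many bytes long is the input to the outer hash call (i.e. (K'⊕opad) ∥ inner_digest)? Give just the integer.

176

Key is 166 > 128 bytes, so it is hashed to 48 bytes then zero-padded to 128: |K'| = 128.
Outer input = (K'⊕opad) ∥ H(inner) → 128 + 48 = 176 bytes.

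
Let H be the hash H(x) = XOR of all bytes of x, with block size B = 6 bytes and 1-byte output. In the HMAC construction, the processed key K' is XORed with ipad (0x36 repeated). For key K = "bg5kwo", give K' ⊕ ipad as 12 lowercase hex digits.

5451035d4159

Key "bg5kwo" = 62 67 35 6b 77 6f is exactly B = 6 bytes: K' = 62 67 35 6b 77 6f.
XOR each byte with 0x36: 62⊕36=54, 67⊕36=51, 35⊕36=03, 6b⊕36=5d, 77⊕36=41, 6f⊕36=59.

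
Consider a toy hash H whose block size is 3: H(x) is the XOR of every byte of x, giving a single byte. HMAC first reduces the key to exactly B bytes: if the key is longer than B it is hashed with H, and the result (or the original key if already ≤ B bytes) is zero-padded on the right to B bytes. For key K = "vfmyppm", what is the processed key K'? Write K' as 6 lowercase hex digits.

690000

|K| = 7 > B = 3, so first hash the key.
H(K): XOR 76⊕66⊕6d⊕79⊕70⊕70⊕6d = 69.
Zero-pad H(K) = 69 to 3 bytes: K' = 69 00 00.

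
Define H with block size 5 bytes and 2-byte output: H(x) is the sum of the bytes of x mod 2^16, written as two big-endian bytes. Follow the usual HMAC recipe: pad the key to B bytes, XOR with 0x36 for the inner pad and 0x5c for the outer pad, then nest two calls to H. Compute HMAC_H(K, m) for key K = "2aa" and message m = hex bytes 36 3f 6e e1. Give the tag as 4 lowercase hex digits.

0284

Key "2aa" = 32 61 61 is 3 bytes ≤ B = 5; zero-pad to 5 bytes: K' = 32 61 61 00 00.
K' ⊕ ipad = 04 57 57 36 36.  K' ⊕ opad = 6e 3d 3d 5c 5c.
Inner input = (K'⊕ipad) ∥ m = 04 57 57 36 36 ∥ 36 3f 6e e1.
Inner hash: sum = 4+87+87+54+54+54+63+110+225 = 738 → 02 e2.
Outer input = (K'⊕opad) ∥ inner = 6e 3d 3d 5c 5c ∥ 02 e2.
Outer hash (tag): sum = 110+61+61+92+92+2+226 = 644 → 02 84.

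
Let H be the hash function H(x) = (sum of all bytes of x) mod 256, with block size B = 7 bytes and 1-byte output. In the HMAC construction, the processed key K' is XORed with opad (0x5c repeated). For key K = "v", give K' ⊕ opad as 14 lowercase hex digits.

Key "v" = 76 is 1 byte ≤ B = 7; zero-pad to 7 bytes: K' = 76 00 00 00 00 00 00.
XOR each byte with 0x5c: 76⊕5c=2a, 00⊕5c=5c, 00⊕5c=5c, 00⊕5c=5c, 00⊕5c=5c, 00⊕5c=5c, 00⊕5c=5c.

2a5c5c5c5c5c5c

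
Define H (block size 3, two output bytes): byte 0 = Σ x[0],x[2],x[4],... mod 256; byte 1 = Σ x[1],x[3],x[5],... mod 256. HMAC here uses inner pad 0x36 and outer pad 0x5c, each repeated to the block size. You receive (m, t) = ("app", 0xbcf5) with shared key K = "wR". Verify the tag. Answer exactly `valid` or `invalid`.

valid

Key "wR" = 77 52 is 2 bytes ≤ B = 3; zero-pad to 3 bytes: K' = 77 52 00.
K' ⊕ ipad = 41 64 36; K' ⊕ opad = 2b 0e 5c.
Inner hash: even-index sum = 231 mod 256 = 231; odd-index sum = 309 mod 256 = 53 → e7 35.
Outer hash (recomputed tag): even-index sum = 188 mod 256 = 188; odd-index sum = 245 mod 256 = 245 → bc f5.
Recomputed tag = bcf5; claimed = bcf5 → match.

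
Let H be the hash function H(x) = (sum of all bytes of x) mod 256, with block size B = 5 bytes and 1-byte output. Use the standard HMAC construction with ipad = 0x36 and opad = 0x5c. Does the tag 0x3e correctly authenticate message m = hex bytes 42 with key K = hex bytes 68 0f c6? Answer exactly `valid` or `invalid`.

Key hex bytes 68 0f c6 is 3 bytes ≤ B = 5; zero-pad to 5 bytes: K' = 68 0f c6 00 00.
K' ⊕ ipad = 5e 39 f0 36 36; K' ⊕ opad = 34 53 9a 5c 5c.
Inner hash: sum = 94+57+240+54+54+66 = 565; mod 256 = 53 → 35.
Outer hash (recomputed tag): sum = 52+83+154+92+92+53 = 526; mod 256 = 14 → 0e.
Recomputed tag = 0e; claimed = 3e → mismatch.

invalid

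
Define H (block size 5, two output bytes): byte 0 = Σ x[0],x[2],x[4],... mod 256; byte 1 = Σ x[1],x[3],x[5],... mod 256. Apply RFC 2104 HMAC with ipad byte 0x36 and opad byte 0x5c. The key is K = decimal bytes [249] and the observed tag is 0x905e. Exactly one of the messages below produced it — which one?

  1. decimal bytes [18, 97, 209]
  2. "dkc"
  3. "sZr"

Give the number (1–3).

Key decimal bytes [249] = f9 is 1 byte ≤ B = 5; zero-pad to 5 bytes: K' = f9 00 00 00 00.
K' ⊕ ipad = cf 36 36 36 36; K' ⊕ opad = a5 5c 5c 5c 5c.
m1: inner = H(cf 36 36 36 36 12 61 d1) = 9c 4f; tag = H(a5 5c 5c 5c 5c 9c 4f) = ac54
m2: inner = H(cf 36 36 36 36 64 6b 63) = a6 33; tag = H(a5 5c 5c 5c 5c a6 33) = 905e ← matches
m3: inner = H(cf 36 36 36 36 73 5a 72) = 95 51; tag = H(a5 5c 5c 5c 5c 95 51) = ae4d

2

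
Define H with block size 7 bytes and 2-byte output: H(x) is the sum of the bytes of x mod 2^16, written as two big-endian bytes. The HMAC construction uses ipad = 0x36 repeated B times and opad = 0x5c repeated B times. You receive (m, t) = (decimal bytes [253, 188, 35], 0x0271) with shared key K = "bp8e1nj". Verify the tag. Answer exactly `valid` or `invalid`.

Key "bp8e1nj" = 62 70 38 65 31 6e 6a is exactly B = 7 bytes: K' = 62 70 38 65 31 6e 6a.
K' ⊕ ipad = 54 46 0e 53 07 58 5c; K' ⊕ opad = 3e 2c 64 39 6d 32 36.
Inner hash: sum = 84+70+14+83+7+88+92+253+188+35 = 914 → 03 92.
Outer hash (recomputed tag): sum = 62+44+100+57+109+50+54+3+146 = 625 → 02 71.
Recomputed tag = 0271; claimed = 0271 → match.

valid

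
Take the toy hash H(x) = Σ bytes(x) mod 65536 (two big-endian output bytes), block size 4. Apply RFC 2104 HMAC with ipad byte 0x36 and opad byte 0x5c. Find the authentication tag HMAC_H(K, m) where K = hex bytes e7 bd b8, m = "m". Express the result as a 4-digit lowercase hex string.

036b

Key hex bytes e7 bd b8 is 3 bytes ≤ B = 4; zero-pad to 4 bytes: K' = e7 bd b8 00.
K' ⊕ ipad = d1 8b 8e 36.  K' ⊕ opad = bb e1 e4 5c.
Inner input = (K'⊕ipad) ∥ m = d1 8b 8e 36 ∥ 6d.
Inner hash: sum = 209+139+142+54+109 = 653 → 02 8d.
Outer input = (K'⊕opad) ∥ inner = bb e1 e4 5c ∥ 02 8d.
Outer hash (tag): sum = 187+225+228+92+2+141 = 875 → 03 6b.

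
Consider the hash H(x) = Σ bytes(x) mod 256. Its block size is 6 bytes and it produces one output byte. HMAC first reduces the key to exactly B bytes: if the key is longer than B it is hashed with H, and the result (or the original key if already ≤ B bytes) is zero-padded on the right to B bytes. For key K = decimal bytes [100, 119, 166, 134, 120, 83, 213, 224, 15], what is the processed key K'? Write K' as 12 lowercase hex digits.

|K| = 9 > B = 6, so first hash the key.
H(K): sum = 100+119+166+134+120+83+213+224+15 = 1174; mod 256 = 150 → 96.
Zero-pad H(K) = 96 to 6 bytes: K' = 96 00 00 00 00 00.

960000000000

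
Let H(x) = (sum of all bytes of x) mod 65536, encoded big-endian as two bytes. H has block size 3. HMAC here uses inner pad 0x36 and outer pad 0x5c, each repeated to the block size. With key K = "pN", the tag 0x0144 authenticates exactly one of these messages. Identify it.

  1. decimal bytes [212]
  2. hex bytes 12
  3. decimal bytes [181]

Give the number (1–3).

3

Key "pN" = 70 4e is 2 bytes ≤ B = 3; zero-pad to 3 bytes: K' = 70 4e 00.
K' ⊕ ipad = 46 78 36; K' ⊕ opad = 2c 12 5c.
m1: inner = H(46 78 36 d4) = 01 c8; tag = H(2c 12 5c 01 c8) = 0163
m2: inner = H(46 78 36 12) = 01 06; tag = H(2c 12 5c 01 06) = 00a1
m3: inner = H(46 78 36 b5) = 01 a9; tag = H(2c 12 5c 01 a9) = 0144 ← matches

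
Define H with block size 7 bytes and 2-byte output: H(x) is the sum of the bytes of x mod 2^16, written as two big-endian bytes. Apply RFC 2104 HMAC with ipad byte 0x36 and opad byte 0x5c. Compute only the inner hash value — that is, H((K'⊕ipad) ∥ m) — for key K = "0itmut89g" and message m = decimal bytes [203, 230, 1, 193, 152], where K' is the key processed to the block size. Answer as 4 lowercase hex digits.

045b

Key "0itmut89g" = 30 69 74 6d 75 74 38 39 67 is 9 bytes > B = 7, so hash it first: H(key) = 03 3b, then zero-pad to 7 bytes: K' = 03 3b 00 00 00 00 00.
K' ⊕ ipad = 35 0d 36 36 36 36 36.
Inner input = 35 0d 36 36 36 36 36 ∥ cb e6 01 c1 98.
Inner hash: sum = 53+13+54+54+54+54+54+203+230+1+193+152 = 1115 → 04 5b.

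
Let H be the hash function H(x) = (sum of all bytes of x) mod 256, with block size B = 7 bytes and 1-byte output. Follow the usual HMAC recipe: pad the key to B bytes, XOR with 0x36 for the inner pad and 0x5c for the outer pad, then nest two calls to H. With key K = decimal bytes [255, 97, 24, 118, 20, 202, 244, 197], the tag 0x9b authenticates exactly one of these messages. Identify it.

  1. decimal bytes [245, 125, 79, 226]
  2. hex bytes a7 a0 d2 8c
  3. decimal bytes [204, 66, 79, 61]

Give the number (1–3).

1

Key decimal bytes [255, 97, 24, 118, 20, 202, 244, 197] = ff 61 18 76 14 ca f4 c5 is 8 bytes > B = 7, so hash it first: H(key) = 85, then zero-pad to 7 bytes: K' = 85 00 00 00 00 00 00.
K' ⊕ ipad = b3 36 36 36 36 36 36; K' ⊕ opad = d9 5c 5c 5c 5c 5c 5c.
m1: inner = H(b3 36 36 36 36 36 36 f5 7d 4f e2) = 9a; tag = H(d9 5c 5c 5c 5c 5c 5c 9a) = 9b ← matches
m2: inner = H(b3 36 36 36 36 36 36 a7 a0 d2 8c) = 9c; tag = H(d9 5c 5c 5c 5c 5c 5c 9c) = 9d
m3: inner = H(b3 36 36 36 36 36 36 cc 42 4f 3d) = 91; tag = H(d9 5c 5c 5c 5c 5c 5c 91) = 92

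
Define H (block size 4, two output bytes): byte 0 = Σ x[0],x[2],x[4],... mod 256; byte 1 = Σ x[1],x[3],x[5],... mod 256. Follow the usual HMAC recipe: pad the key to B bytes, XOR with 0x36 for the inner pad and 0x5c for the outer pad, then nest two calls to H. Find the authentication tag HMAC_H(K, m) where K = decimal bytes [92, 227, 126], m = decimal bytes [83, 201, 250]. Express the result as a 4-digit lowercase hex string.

21ef

Key decimal bytes [92, 227, 126] = 5c e3 7e is 3 bytes ≤ B = 4; zero-pad to 4 bytes: K' = 5c e3 7e 00.
K' ⊕ ipad = 6a d5 48 36.  K' ⊕ opad = 00 bf 22 5c.
Inner input = (K'⊕ipad) ∥ m = 6a d5 48 36 ∥ 53 c9 fa.
Inner hash: even-index sum = 511 mod 256 = 255; odd-index sum = 468 mod 256 = 212 → ff d4.
Outer input = (K'⊕opad) ∥ inner = 00 bf 22 5c ∥ ff d4.
Outer hash (tag): even-index sum = 289 mod 256 = 33; odd-index sum = 495 mod 256 = 239 → 21 ef.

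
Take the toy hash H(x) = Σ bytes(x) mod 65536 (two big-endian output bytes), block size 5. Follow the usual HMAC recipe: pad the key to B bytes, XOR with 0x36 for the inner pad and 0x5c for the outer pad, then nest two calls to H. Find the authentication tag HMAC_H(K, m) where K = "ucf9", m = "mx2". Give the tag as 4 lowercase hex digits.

01a9

Key "ucf9" = 75 63 66 39 is 4 bytes ≤ B = 5; zero-pad to 5 bytes: K' = 75 63 66 39 00.
K' ⊕ ipad = 43 55 50 0f 36.  K' ⊕ opad = 29 3f 3a 65 5c.
Inner input = (K'⊕ipad) ∥ m = 43 55 50 0f 36 ∥ 6d 78 32.
Inner hash: sum = 67+85+80+15+54+109+120+50 = 580 → 02 44.
Outer input = (K'⊕opad) ∥ inner = 29 3f 3a 65 5c ∥ 02 44.
Outer hash (tag): sum = 41+63+58+101+92+2+68 = 425 → 01 a9.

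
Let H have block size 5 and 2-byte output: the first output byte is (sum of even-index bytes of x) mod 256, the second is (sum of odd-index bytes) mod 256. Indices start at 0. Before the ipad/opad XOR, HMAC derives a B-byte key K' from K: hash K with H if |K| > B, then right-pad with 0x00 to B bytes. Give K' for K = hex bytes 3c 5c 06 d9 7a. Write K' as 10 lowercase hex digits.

3c5c06d97a

Key hex bytes 3c 5c 06 d9 7a is exactly B = 5 bytes: K' = 3c 5c 06 d9 7a.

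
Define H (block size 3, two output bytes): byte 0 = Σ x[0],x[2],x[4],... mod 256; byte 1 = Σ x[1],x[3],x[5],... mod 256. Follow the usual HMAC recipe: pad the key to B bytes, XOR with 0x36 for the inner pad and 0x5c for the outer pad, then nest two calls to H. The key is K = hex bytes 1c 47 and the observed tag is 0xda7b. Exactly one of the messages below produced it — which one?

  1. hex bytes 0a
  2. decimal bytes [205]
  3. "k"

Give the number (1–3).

2

Key hex bytes 1c 47 is 2 bytes ≤ B = 3; zero-pad to 3 bytes: K' = 1c 47 00.
K' ⊕ ipad = 2a 71 36; K' ⊕ opad = 40 1b 5c.
m1: inner = H(2a 71 36 0a) = 60 7b; tag = H(40 1b 5c 60 7b) = 177b
m2: inner = H(2a 71 36 cd) = 60 3e; tag = H(40 1b 5c 60 3e) = da7b ← matches
m3: inner = H(2a 71 36 6b) = 60 dc; tag = H(40 1b 5c 60 dc) = 787b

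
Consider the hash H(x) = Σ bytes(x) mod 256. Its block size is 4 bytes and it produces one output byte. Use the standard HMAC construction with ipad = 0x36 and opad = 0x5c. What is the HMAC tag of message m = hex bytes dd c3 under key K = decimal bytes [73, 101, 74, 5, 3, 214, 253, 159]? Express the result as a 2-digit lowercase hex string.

c8

Key decimal bytes [73, 101, 74, 5, 3, 214, 253, 159] = 49 65 4a 05 03 d6 fd 9f is 8 bytes > B = 4, so hash it first: H(key) = 72, then zero-pad to 4 bytes: K' = 72 00 00 00.
K' ⊕ ipad = 44 36 36 36.  K' ⊕ opad = 2e 5c 5c 5c.
Inner input = (K'⊕ipad) ∥ m = 44 36 36 36 ∥ dd c3.
Inner hash: sum = 68+54+54+54+221+195 = 646; mod 256 = 134 → 86.
Outer input = (K'⊕opad) ∥ inner = 2e 5c 5c 5c ∥ 86.
Outer hash (tag): sum = 46+92+92+92+134 = 456; mod 256 = 200 → c8.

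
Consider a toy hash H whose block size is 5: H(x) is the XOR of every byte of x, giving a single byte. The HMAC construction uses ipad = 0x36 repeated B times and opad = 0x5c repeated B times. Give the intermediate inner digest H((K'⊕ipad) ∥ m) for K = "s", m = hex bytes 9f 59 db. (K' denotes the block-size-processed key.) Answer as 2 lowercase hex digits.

Key "s" = 73 is 1 byte ≤ B = 5; zero-pad to 5 bytes: K' = 73 00 00 00 00.
K' ⊕ ipad = 45 36 36 36 36.
Inner input = 45 36 36 36 36 ∥ 9f 59 db.
Inner hash: XOR 45⊕36⊕36⊕36⊕36⊕9f⊕59⊕db = 58.

58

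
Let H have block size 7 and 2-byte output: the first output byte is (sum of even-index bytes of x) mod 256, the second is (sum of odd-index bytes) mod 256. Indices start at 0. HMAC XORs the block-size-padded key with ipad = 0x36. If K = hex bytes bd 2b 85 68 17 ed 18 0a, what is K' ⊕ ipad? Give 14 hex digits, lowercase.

Key hex bytes bd 2b 85 68 17 ed 18 0a is 8 bytes > B = 7, so hash it first: H(key) = 71 8a, then zero-pad to 7 bytes: K' = 71 8a 00 00 00 00 00.
XOR each byte with 0x36: 71⊕36=47, 8a⊕36=bc, 00⊕36=36, 00⊕36=36, 00⊕36=36, 00⊕36=36, 00⊕36=36.

47bc3636363636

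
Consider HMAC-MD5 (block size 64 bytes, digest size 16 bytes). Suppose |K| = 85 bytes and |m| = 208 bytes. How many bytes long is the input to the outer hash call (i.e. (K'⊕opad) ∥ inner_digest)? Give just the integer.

Key is 85 > 64 bytes, so it is hashed to 16 bytes then zero-padded to 64: |K'| = 64.
Outer input = (K'⊕opad) ∥ H(inner) → 64 + 16 = 80 bytes.

80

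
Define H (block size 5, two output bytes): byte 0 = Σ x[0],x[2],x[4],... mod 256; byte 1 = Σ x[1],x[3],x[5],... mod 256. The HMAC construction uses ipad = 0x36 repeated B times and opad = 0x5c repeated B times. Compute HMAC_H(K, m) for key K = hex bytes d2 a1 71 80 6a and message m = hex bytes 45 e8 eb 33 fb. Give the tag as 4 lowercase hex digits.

Key hex bytes d2 a1 71 80 6a is exactly B = 5 bytes: K' = d2 a1 71 80 6a.
K' ⊕ ipad = e4 97 47 b6 5c.  K' ⊕ opad = 8e fd 2d dc 36.
Inner input = (K'⊕ipad) ∥ m = e4 97 47 b6 5c ∥ 45 e8 eb 33 fb.
Inner hash: even-index sum = 674 mod 256 = 162; odd-index sum = 888 mod 256 = 120 → a2 78.
Outer input = (K'⊕opad) ∥ inner = 8e fd 2d dc 36 ∥ a2 78.
Outer hash (tag): even-index sum = 361 mod 256 = 105; odd-index sum = 635 mod 256 = 123 → 69 7b.

697b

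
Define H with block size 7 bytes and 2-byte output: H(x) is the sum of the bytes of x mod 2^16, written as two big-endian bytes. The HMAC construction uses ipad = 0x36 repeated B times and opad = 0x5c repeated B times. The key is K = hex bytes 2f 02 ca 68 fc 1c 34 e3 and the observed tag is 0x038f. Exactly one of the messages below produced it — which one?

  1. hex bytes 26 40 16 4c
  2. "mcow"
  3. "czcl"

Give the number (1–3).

3

Key hex bytes 2f 02 ca 68 fc 1c 34 e3 is 8 bytes > B = 7, so hash it first: H(key) = 03 92, then zero-pad to 7 bytes: K' = 03 92 00 00 00 00 00.
K' ⊕ ipad = 35 a4 36 36 36 36 36; K' ⊕ opad = 5f ce 5c 5c 5c 5c 5c.
m1: inner = H(35 a4 36 36 36 36 36 26 40 16 4c) = 02 af; tag = H(5f ce 5c 5c 5c 5c 5c 02 af) = 03aa
m2: inner = H(35 a4 36 36 36 36 36 6d 63 6f 77) = 03 9d; tag = H(5f ce 5c 5c 5c 5c 5c 03 9d) = 0399
m3: inner = H(35 a4 36 36 36 36 36 63 7a 63 6c) = 03 93; tag = H(5f ce 5c 5c 5c 5c 5c 03 93) = 038f ← matches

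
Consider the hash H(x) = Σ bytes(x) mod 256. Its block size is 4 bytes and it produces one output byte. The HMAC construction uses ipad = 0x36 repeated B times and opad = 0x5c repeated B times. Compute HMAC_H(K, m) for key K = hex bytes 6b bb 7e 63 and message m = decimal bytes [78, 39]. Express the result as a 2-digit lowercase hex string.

Key hex bytes 6b bb 7e 63 is exactly B = 4 bytes: K' = 6b bb 7e 63.
K' ⊕ ipad = 5d 8d 48 55.  K' ⊕ opad = 37 e7 22 3f.
Inner input = (K'⊕ipad) ∥ m = 5d 8d 48 55 ∥ 4e 27.
Inner hash: sum = 93+141+72+85+78+39 = 508; mod 256 = 252 → fc.
Outer input = (K'⊕opad) ∥ inner = 37 e7 22 3f ∥ fc.
Outer hash (tag): sum = 55+231+34+63+252 = 635; mod 256 = 123 → 7b.

7b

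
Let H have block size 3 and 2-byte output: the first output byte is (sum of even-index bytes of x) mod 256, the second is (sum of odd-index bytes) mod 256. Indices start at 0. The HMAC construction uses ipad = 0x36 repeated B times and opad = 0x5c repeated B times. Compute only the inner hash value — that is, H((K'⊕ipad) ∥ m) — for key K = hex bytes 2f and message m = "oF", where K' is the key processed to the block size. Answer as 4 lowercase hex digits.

95a5

Key hex bytes 2f is 1 byte ≤ B = 3; zero-pad to 3 bytes: K' = 2f 00 00.
K' ⊕ ipad = 19 36 36.
Inner input = 19 36 36 ∥ 6f 46.
Inner hash: even-index sum = 149 mod 256 = 149; odd-index sum = 165 mod 256 = 165 → 95 a5.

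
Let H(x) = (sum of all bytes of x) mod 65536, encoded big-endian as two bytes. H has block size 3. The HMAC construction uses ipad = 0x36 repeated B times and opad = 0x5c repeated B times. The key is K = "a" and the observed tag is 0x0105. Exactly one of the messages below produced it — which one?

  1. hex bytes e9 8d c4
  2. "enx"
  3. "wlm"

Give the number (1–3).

2

Key "a" = 61 is 1 byte ≤ B = 3; zero-pad to 3 bytes: K' = 61 00 00.
K' ⊕ ipad = 57 36 36; K' ⊕ opad = 3d 5c 5c.
m1: inner = H(57 36 36 e9 8d c4) = 02 fd; tag = H(3d 5c 5c 02 fd) = 01f4
m2: inner = H(57 36 36 65 6e 78) = 02 0e; tag = H(3d 5c 5c 02 0e) = 0105 ← matches
m3: inner = H(57 36 36 77 6c 6d) = 02 13; tag = H(3d 5c 5c 02 13) = 010a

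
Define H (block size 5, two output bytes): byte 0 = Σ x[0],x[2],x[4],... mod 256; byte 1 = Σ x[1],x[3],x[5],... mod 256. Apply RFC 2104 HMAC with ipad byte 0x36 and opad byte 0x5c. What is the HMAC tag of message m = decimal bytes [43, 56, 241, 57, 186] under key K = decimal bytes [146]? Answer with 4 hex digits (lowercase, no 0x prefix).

c839

Key decimal bytes [146] = 92 is 1 byte ≤ B = 5; zero-pad to 5 bytes: K' = 92 00 00 00 00.
K' ⊕ ipad = a4 36 36 36 36.  K' ⊕ opad = ce 5c 5c 5c 5c.
Inner input = (K'⊕ipad) ∥ m = a4 36 36 36 36 ∥ 2b 38 f1 39 ba.
Inner hash: even-index sum = 385 mod 256 = 129; odd-index sum = 578 mod 256 = 66 → 81 42.
Outer input = (K'⊕opad) ∥ inner = ce 5c 5c 5c 5c ∥ 81 42.
Outer hash (tag): even-index sum = 456 mod 256 = 200; odd-index sum = 313 mod 256 = 57 → c8 39.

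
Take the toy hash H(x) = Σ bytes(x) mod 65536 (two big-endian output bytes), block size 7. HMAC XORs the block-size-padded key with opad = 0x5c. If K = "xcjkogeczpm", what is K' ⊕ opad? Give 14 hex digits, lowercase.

58f95c5c5c5c5c

Key "xcjkogeczpm" = 78 63 6a 6b 6f 67 65 63 7a 70 6d is 11 bytes > B = 7, so hash it first: H(key) = 04 a5, then zero-pad to 7 bytes: K' = 04 a5 00 00 00 00 00.
XOR each byte with 0x5c: 04⊕5c=58, a5⊕5c=f9, 00⊕5c=5c, 00⊕5c=5c, 00⊕5c=5c, 00⊕5c=5c, 00⊕5c=5c.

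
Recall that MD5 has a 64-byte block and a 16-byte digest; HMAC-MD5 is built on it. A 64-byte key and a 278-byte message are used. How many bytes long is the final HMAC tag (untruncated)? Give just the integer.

The tag is one MD5 digest: 16 bytes.

16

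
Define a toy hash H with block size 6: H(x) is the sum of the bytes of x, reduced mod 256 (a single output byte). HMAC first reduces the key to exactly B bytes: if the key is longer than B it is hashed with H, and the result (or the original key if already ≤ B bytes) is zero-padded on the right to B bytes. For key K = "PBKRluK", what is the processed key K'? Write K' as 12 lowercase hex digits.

|K| = 7 > B = 6, so first hash the key.
H(K): sum = 80+66+75+82+108+117+75 = 603; mod 256 = 91 → 5b.
Zero-pad H(K) = 5b to 6 bytes: K' = 5b 00 00 00 00 00.

5b0000000000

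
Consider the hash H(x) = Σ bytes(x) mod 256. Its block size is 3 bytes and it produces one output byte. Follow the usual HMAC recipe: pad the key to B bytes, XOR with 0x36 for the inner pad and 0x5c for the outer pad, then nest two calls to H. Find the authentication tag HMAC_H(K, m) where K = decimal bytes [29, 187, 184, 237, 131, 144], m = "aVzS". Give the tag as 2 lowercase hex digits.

1a

Key decimal bytes [29, 187, 184, 237, 131, 144] = 1d bb b8 ed 83 90 is 6 bytes > B = 3, so hash it first: H(key) = 90, then zero-pad to 3 bytes: K' = 90 00 00.
K' ⊕ ipad = a6 36 36.  K' ⊕ opad = cc 5c 5c.
Inner input = (K'⊕ipad) ∥ m = a6 36 36 ∥ 61 56 7a 53.
Inner hash: sum = 166+54+54+97+86+122+83 = 662; mod 256 = 150 → 96.
Outer input = (K'⊕opad) ∥ inner = cc 5c 5c ∥ 96.
Outer hash (tag): sum = 204+92+92+150 = 538; mod 256 = 26 → 1a.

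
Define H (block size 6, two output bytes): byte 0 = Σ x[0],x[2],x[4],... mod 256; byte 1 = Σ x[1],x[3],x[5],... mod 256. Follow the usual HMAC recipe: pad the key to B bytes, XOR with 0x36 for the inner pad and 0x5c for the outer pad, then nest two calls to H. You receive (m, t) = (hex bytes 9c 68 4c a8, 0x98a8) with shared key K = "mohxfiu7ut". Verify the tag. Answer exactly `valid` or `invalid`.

valid

Key "mohxfiu7ut" = 6d 6f 68 78 66 69 75 37 75 74 is 10 bytes > B = 6, so hash it first: H(key) = 25 fb, then zero-pad to 6 bytes: K' = 25 fb 00 00 00 00.
K' ⊕ ipad = 13 cd 36 36 36 36; K' ⊕ opad = 79 a7 5c 5c 5c 5c.
Inner hash: even-index sum = 359 mod 256 = 103; odd-index sum = 585 mod 256 = 73 → 67 49.
Outer hash (recomputed tag): even-index sum = 408 mod 256 = 152; odd-index sum = 424 mod 256 = 168 → 98 a8.
Recomputed tag = 98a8; claimed = 98a8 → match.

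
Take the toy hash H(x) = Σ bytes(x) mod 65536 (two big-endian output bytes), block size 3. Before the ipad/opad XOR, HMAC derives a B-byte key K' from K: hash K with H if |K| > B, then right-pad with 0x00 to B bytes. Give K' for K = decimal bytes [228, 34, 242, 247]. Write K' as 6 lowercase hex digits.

02ef00

|K| = 4 > B = 3, so first hash the key.
H(K): sum = 228+34+242+247 = 751 → 02 ef.
Zero-pad H(K) = 02 ef to 3 bytes: K' = 02 ef 00.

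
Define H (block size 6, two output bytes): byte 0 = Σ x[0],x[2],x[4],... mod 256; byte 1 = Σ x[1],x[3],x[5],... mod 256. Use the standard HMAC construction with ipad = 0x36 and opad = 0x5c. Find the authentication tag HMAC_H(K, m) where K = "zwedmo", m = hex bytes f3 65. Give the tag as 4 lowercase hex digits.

7de7

Key "zwedmo" = 7a 77 65 64 6d 6f is exactly B = 6 bytes: K' = 7a 77 65 64 6d 6f.
K' ⊕ ipad = 4c 41 53 52 5b 59.  K' ⊕ opad = 26 2b 39 38 31 33.
Inner input = (K'⊕ipad) ∥ m = 4c 41 53 52 5b 59 ∥ f3 65.
Inner hash: even-index sum = 493 mod 256 = 237; odd-index sum = 337 mod 256 = 81 → ed 51.
Outer input = (K'⊕opad) ∥ inner = 26 2b 39 38 31 33 ∥ ed 51.
Outer hash (tag): even-index sum = 381 mod 256 = 125; odd-index sum = 231 mod 256 = 231 → 7d e7.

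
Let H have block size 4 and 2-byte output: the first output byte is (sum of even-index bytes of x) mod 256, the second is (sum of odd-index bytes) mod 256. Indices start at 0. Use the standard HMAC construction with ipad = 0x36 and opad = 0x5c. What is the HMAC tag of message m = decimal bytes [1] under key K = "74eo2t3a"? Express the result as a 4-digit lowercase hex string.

Key "74eo2t3a" = 37 34 65 6f 32 74 33 61 is 8 bytes > B = 4, so hash it first: H(key) = 01 78, then zero-pad to 4 bytes: K' = 01 78 00 00.
K' ⊕ ipad = 37 4e 36 36.  K' ⊕ opad = 5d 24 5c 5c.
Inner input = (K'⊕ipad) ∥ m = 37 4e 36 36 ∥ 01.
Inner hash: even-index sum = 110 mod 256 = 110; odd-index sum = 132 mod 256 = 132 → 6e 84.
Outer input = (K'⊕opad) ∥ inner = 5d 24 5c 5c ∥ 6e 84.
Outer hash (tag): even-index sum = 295 mod 256 = 39; odd-index sum = 260 mod 256 = 4 → 27 04.

2704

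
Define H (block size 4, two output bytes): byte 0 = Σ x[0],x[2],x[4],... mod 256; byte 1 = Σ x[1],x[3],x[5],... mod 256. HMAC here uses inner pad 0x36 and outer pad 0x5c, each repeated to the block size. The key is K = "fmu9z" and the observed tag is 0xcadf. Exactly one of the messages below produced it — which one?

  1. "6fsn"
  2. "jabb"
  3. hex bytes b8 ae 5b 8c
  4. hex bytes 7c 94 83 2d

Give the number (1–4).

2

Key "fmu9z" = 66 6d 75 39 7a is 5 bytes > B = 4, so hash it first: H(key) = 55 a6, then zero-pad to 4 bytes: K' = 55 a6 00 00.
K' ⊕ ipad = 63 90 36 36; K' ⊕ opad = 09 fa 5c 5c.
m1: inner = H(63 90 36 36 36 66 73 6e) = 42 9a; tag = H(09 fa 5c 5c 42 9a) = a7f0
m2: inner = H(63 90 36 36 6a 61 62 62) = 65 89; tag = H(09 fa 5c 5c 65 89) = cadf ← matches
m3: inner = H(63 90 36 36 b8 ae 5b 8c) = ac 00; tag = H(09 fa 5c 5c ac 00) = 1156
m4: inner = H(63 90 36 36 7c 94 83 2d) = 98 87; tag = H(09 fa 5c 5c 98 87) = fddd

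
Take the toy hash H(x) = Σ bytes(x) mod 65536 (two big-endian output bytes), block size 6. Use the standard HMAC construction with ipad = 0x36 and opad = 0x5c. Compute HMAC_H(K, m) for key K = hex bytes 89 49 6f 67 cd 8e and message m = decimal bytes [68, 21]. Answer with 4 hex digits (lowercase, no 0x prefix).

Key hex bytes 89 49 6f 67 cd 8e is exactly B = 6 bytes: K' = 89 49 6f 67 cd 8e.
K' ⊕ ipad = bf 7f 59 51 fb b8.  K' ⊕ opad = d5 15 33 3b 91 d2.
Inner input = (K'⊕ipad) ∥ m = bf 7f 59 51 fb b8 ∥ 44 15.
Inner hash: sum = 191+127+89+81+251+184+68+21 = 1012 → 03 f4.
Outer input = (K'⊕opad) ∥ inner = d5 15 33 3b 91 d2 ∥ 03 f4.
Outer hash (tag): sum = 213+21+51+59+145+210+3+244 = 946 → 03 b2.

03b2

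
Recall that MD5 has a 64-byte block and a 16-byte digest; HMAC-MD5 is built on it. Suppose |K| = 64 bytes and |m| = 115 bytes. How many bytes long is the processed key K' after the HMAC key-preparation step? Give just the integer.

64

Key is 64 ≤ 64 bytes, zero-padded: |K'| = 64.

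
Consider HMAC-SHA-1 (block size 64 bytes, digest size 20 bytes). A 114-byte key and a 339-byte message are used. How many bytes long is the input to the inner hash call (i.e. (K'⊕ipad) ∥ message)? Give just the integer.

Key is 114 > 64 bytes, so it is hashed to 20 bytes then zero-padded to 64: |K'| = 64.
Inner input = (K'⊕ipad) ∥ m → 64 + 339 = 403 bytes.

403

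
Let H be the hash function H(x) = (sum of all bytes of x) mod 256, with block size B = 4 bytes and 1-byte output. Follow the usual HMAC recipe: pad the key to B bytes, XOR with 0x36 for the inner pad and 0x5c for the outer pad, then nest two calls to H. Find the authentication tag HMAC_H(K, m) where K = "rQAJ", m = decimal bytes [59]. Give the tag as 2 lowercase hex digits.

Key "rQAJ" = 72 51 41 4a is exactly B = 4 bytes: K' = 72 51 41 4a.
K' ⊕ ipad = 44 67 77 7c.  K' ⊕ opad = 2e 0d 1d 16.
Inner input = (K'⊕ipad) ∥ m = 44 67 77 7c ∥ 3b.
Inner hash: sum = 68+103+119+124+59 = 473; mod 256 = 217 → d9.
Outer input = (K'⊕opad) ∥ inner = 2e 0d 1d 16 ∥ d9.
Outer hash (tag): sum = 46+13+29+22+217 = 327; mod 256 = 71 → 47.

47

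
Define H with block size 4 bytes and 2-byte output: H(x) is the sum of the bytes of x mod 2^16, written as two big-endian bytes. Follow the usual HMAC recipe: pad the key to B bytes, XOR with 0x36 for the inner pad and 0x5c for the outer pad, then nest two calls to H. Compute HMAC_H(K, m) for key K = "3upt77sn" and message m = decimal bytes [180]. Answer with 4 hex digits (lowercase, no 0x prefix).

Key "3upt77sn" = 33 75 70 74 37 37 73 6e is 8 bytes > B = 4, so hash it first: H(key) = 02 db, then zero-pad to 4 bytes: K' = 02 db 00 00.
K' ⊕ ipad = 34 ed 36 36.  K' ⊕ opad = 5e 87 5c 5c.
Inner input = (K'⊕ipad) ∥ m = 34 ed 36 36 ∥ b4.
Inner hash: sum = 52+237+54+54+180 = 577 → 02 41.
Outer input = (K'⊕opad) ∥ inner = 5e 87 5c 5c ∥ 02 41.
Outer hash (tag): sum = 94+135+92+92+2+65 = 480 → 01 e0.

01e0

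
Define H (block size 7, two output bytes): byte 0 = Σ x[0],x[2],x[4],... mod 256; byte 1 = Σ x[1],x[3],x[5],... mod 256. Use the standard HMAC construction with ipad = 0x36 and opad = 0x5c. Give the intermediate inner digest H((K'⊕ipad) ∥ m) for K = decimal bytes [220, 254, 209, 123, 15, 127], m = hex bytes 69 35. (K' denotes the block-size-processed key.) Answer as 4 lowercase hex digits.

Key decimal bytes [220, 254, 209, 123, 15, 127] = dc fe d1 7b 0f 7f is 6 bytes ≤ B = 7; zero-pad to 7 bytes: K' = dc fe d1 7b 0f 7f 00.
K' ⊕ ipad = ea c8 e7 4d 39 49 36.
Inner input = ea c8 e7 4d 39 49 36 ∥ 69 35.
Inner hash: even-index sum = 629 mod 256 = 117; odd-index sum = 455 mod 256 = 199 → 75 c7.

75c7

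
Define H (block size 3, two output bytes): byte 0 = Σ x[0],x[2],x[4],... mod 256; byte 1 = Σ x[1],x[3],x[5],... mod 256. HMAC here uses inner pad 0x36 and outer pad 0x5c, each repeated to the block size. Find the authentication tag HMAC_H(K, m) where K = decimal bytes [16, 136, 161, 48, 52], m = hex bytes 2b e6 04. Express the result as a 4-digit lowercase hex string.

Key decimal bytes [16, 136, 161, 48, 52] = 10 88 a1 30 34 is 5 bytes > B = 3, so hash it first: H(key) = e5 b8, then zero-pad to 3 bytes: K' = e5 b8 00.
K' ⊕ ipad = d3 8e 36.  K' ⊕ opad = b9 e4 5c.
Inner input = (K'⊕ipad) ∥ m = d3 8e 36 ∥ 2b e6 04.
Inner hash: even-index sum = 495 mod 256 = 239; odd-index sum = 189 mod 256 = 189 → ef bd.
Outer input = (K'⊕opad) ∥ inner = b9 e4 5c ∥ ef bd.
Outer hash (tag): even-index sum = 466 mod 256 = 210; odd-index sum = 467 mod 256 = 211 → d2 d3.

d2d3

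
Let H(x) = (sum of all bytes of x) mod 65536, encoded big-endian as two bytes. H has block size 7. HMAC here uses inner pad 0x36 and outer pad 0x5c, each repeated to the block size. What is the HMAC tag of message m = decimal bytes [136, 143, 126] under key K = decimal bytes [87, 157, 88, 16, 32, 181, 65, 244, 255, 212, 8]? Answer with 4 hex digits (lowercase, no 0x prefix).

Key decimal bytes [87, 157, 88, 16, 32, 181, 65, 244, 255, 212, 8] = 57 9d 58 10 20 b5 41 f4 ff d4 08 is 11 bytes > B = 7, so hash it first: H(key) = 05 41, then zero-pad to 7 bytes: K' = 05 41 00 00 00 00 00.
K' ⊕ ipad = 33 77 36 36 36 36 36.  K' ⊕ opad = 59 1d 5c 5c 5c 5c 5c.
Inner input = (K'⊕ipad) ∥ m = 33 77 36 36 36 36 36 ∥ 88 8f 7e.
Inner hash: sum = 51+119+54+54+54+54+54+136+143+126 = 845 → 03 4d.
Outer input = (K'⊕opad) ∥ inner = 59 1d 5c 5c 5c 5c 5c ∥ 03 4d.
Outer hash (tag): sum = 89+29+92+92+92+92+92+3+77 = 658 → 02 92.

0292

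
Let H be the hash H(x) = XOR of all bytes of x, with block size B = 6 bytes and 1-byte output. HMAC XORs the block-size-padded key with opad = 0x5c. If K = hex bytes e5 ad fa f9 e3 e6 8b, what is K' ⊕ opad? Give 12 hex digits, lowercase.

Key hex bytes e5 ad fa f9 e3 e6 8b is 7 bytes > B = 6, so hash it first: H(key) = c5, then zero-pad to 6 bytes: K' = c5 00 00 00 00 00.
XOR each byte with 0x5c: c5⊕5c=99, 00⊕5c=5c, 00⊕5c=5c, 00⊕5c=5c, 00⊕5c=5c, 00⊕5c=5c.

995c5c5c5c5c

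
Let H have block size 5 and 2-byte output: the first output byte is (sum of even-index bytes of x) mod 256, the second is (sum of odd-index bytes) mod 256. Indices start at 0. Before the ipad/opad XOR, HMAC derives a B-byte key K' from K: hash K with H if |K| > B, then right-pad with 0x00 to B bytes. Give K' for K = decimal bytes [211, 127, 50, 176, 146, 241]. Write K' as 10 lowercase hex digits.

|K| = 6 > B = 5, so first hash the key.
H(K): even-index sum = 407 mod 256 = 151; odd-index sum = 544 mod 256 = 32 → 97 20.
Zero-pad H(K) = 97 20 to 5 bytes: K' = 97 20 00 00 00.

9720000000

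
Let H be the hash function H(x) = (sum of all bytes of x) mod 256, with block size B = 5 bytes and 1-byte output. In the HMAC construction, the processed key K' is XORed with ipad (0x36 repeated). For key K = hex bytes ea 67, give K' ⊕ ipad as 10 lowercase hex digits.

dc51363636

Key hex bytes ea 67 is 2 bytes ≤ B = 5; zero-pad to 5 bytes: K' = ea 67 00 00 00.
XOR each byte with 0x36: ea⊕36=dc, 67⊕36=51, 00⊕36=36, 00⊕36=36, 00⊕36=36.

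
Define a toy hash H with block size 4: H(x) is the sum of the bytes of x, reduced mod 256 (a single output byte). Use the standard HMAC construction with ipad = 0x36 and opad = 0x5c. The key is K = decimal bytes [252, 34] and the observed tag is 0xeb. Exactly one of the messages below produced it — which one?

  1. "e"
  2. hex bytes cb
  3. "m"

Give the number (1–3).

2

Key decimal bytes [252, 34] = fc 22 is 2 bytes ≤ B = 4; zero-pad to 4 bytes: K' = fc 22 00 00.
K' ⊕ ipad = ca 14 36 36; K' ⊕ opad = a0 7e 5c 5c.
m1: inner = H(ca 14 36 36 65) = af; tag = H(a0 7e 5c 5c af) = 85
m2: inner = H(ca 14 36 36 cb) = 15; tag = H(a0 7e 5c 5c 15) = eb ← matches
m3: inner = H(ca 14 36 36 6d) = b7; tag = H(a0 7e 5c 5c b7) = 8d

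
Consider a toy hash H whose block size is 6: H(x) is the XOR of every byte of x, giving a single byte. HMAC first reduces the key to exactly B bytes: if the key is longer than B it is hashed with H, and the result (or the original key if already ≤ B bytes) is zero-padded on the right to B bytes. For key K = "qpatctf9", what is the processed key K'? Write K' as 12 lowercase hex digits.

5c0000000000

|K| = 8 > B = 6, so first hash the key.
H(K): XOR 71⊕70⊕61⊕74⊕63⊕74⊕66⊕39 = 5c.
Zero-pad H(K) = 5c to 6 bytes: K' = 5c 00 00 00 00 00.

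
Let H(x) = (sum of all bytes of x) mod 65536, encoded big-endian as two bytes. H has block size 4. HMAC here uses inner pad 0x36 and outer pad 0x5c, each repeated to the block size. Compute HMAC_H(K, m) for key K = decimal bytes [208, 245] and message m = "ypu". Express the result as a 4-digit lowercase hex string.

Key decimal bytes [208, 245] = d0 f5 is 2 bytes ≤ B = 4; zero-pad to 4 bytes: K' = d0 f5 00 00.
K' ⊕ ipad = e6 c3 36 36.  K' ⊕ opad = 8c a9 5c 5c.
Inner input = (K'⊕ipad) ∥ m = e6 c3 36 36 ∥ 79 70 75.
Inner hash: sum = 230+195+54+54+121+112+117 = 883 → 03 73.
Outer input = (K'⊕opad) ∥ inner = 8c a9 5c 5c ∥ 03 73.
Outer hash (tag): sum = 140+169+92+92+3+115 = 611 → 02 63.

0263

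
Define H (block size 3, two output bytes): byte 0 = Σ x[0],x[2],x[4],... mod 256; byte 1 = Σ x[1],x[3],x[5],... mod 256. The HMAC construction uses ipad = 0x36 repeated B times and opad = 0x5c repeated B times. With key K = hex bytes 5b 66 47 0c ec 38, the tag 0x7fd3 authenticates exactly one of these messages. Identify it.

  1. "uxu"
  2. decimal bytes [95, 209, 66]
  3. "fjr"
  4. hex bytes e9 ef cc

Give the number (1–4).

Key hex bytes 5b 66 47 0c ec 38 is 6 bytes > B = 3, so hash it first: H(key) = 8e aa, then zero-pad to 3 bytes: K' = 8e aa 00.
K' ⊕ ipad = b8 9c 36; K' ⊕ opad = d2 f6 5c.
m1: inner = H(b8 9c 36 75 78 75) = 66 86; tag = H(d2 f6 5c 66 86) = b45c
m2: inner = H(b8 9c 36 5f d1 42) = bf 3d; tag = H(d2 f6 5c bf 3d) = 6bb5
m3: inner = H(b8 9c 36 66 6a 72) = 58 74; tag = H(d2 f6 5c 58 74) = a24e
m4: inner = H(b8 9c 36 e9 ef cc) = dd 51; tag = H(d2 f6 5c dd 51) = 7fd3 ← matches

4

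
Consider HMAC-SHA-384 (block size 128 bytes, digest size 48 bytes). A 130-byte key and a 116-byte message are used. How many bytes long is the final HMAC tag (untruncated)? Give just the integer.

48

The tag is one SHA-384 digest: 48 bytes.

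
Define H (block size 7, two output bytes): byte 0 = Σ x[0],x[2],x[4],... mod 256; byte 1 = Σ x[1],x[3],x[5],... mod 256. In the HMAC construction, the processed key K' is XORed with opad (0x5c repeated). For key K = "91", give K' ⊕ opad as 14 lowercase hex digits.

Key "91" = 39 31 is 2 bytes ≤ B = 7; zero-pad to 7 bytes: K' = 39 31 00 00 00 00 00.
XOR each byte with 0x5c: 39⊕5c=65, 31⊕5c=6d, 00⊕5c=5c, 00⊕5c=5c, 00⊕5c=5c, 00⊕5c=5c, 00⊕5c=5c.

656d5c5c5c5c5c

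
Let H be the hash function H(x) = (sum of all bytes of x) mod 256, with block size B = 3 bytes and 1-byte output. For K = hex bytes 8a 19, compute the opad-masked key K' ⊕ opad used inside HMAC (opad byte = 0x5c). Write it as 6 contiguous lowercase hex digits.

Key hex bytes 8a 19 is 2 bytes ≤ B = 3; zero-pad to 3 bytes: K' = 8a 19 00.
XOR each byte with 0x5c: 8a⊕5c=d6, 19⊕5c=45, 00⊕5c=5c.

d6455c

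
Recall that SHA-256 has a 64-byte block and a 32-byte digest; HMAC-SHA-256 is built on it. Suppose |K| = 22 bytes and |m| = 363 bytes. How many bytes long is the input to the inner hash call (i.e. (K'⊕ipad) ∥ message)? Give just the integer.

427

Key is 22 ≤ 64 bytes, zero-padded: |K'| = 64.
Inner input = (K'⊕ipad) ∥ m → 64 + 363 = 427 bytes.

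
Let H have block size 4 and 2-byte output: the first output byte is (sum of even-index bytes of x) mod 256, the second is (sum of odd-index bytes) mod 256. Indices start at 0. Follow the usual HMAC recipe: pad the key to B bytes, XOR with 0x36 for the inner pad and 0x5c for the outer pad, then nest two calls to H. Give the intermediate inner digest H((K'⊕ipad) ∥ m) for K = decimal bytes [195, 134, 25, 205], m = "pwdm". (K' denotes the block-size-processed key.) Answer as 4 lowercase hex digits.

f88f

Key decimal bytes [195, 134, 25, 205] = c3 86 19 cd is exactly B = 4 bytes: K' = c3 86 19 cd.
K' ⊕ ipad = f5 b0 2f fb.
Inner input = f5 b0 2f fb ∥ 70 77 64 6d.
Inner hash: even-index sum = 504 mod 256 = 248; odd-index sum = 655 mod 256 = 143 → f8 8f.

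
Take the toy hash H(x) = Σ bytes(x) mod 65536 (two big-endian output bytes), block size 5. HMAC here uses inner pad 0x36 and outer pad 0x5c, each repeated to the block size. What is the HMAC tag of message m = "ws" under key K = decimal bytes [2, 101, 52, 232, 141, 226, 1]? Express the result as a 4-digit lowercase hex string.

Key decimal bytes [2, 101, 52, 232, 141, 226, 1] = 02 65 34 e8 8d e2 01 is 7 bytes > B = 5, so hash it first: H(key) = 02 f3, then zero-pad to 5 bytes: K' = 02 f3 00 00 00.
K' ⊕ ipad = 34 c5 36 36 36.  K' ⊕ opad = 5e af 5c 5c 5c.
Inner input = (K'⊕ipad) ∥ m = 34 c5 36 36 36 ∥ 77 73.
Inner hash: sum = 52+197+54+54+54+119+115 = 645 → 02 85.
Outer input = (K'⊕opad) ∥ inner = 5e af 5c 5c 5c ∥ 02 85.
Outer hash (tag): sum = 94+175+92+92+92+2+133 = 680 → 02 a8.

02a8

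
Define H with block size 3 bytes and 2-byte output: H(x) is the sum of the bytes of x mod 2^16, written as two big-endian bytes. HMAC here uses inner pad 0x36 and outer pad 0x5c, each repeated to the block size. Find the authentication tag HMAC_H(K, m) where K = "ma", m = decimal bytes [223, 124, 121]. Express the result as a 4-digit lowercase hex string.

0188

Key "ma" = 6d 61 is 2 bytes ≤ B = 3; zero-pad to 3 bytes: K' = 6d 61 00.
K' ⊕ ipad = 5b 57 36.  K' ⊕ opad = 31 3d 5c.
Inner input = (K'⊕ipad) ∥ m = 5b 57 36 ∥ df 7c 79.
Inner hash: sum = 91+87+54+223+124+121 = 700 → 02 bc.
Outer input = (K'⊕opad) ∥ inner = 31 3d 5c ∥ 02 bc.
Outer hash (tag): sum = 49+61+92+2+188 = 392 → 01 88.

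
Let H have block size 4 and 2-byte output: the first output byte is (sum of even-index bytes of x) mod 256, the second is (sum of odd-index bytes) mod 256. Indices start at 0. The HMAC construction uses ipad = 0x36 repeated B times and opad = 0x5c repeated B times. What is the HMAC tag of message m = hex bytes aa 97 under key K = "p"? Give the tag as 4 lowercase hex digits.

aebb

Key "p" = 70 is 1 byte ≤ B = 4; zero-pad to 4 bytes: K' = 70 00 00 00.
K' ⊕ ipad = 46 36 36 36.  K' ⊕ opad = 2c 5c 5c 5c.
Inner input = (K'⊕ipad) ∥ m = 46 36 36 36 ∥ aa 97.
Inner hash: even-index sum = 294 mod 256 = 38; odd-index sum = 259 mod 256 = 3 → 26 03.
Outer input = (K'⊕opad) ∥ inner = 2c 5c 5c 5c ∥ 26 03.
Outer hash (tag): even-index sum = 174 mod 256 = 174; odd-index sum = 187 mod 256 = 187 → ae bb.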